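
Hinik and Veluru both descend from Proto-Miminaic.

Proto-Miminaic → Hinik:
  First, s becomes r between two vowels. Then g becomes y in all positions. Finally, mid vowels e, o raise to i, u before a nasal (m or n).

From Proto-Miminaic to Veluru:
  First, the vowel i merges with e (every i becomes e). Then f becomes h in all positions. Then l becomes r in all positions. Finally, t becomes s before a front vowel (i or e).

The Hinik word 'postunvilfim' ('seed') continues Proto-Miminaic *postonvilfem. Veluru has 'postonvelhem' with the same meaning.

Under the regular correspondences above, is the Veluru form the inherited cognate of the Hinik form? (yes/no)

Derive the expected Veluru reflex of *postonvilfem:
Veluru: start from *postonvilfem.
  rule 1 (vowel merger): postonvilfem → postonvelfem
  rule 2 (unconditioned shift): postonvelfem → postonvelhem
  rule 3 (unconditioned shift): postonvelhem → postonverhem
  rule 4: no change — postonverhem
  ⇒ Veluru postonverhem
The regular Veluru reflex would be 'postonverhem', but the attested form is 'postonvelhem'. The correspondence is irregular, so they are not cognates (the Veluru form has a different source).

no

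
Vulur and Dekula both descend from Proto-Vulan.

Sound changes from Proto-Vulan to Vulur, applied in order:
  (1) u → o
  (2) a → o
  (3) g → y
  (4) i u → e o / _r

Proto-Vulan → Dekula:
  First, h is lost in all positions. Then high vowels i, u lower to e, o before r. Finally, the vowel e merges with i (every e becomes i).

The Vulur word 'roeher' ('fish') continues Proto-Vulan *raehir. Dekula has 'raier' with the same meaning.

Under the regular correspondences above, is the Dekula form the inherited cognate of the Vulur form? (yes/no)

Derive the expected Dekula reflex of *raehir:
Dekula: *raehir > raeir > raeer > raiir  (by h-loss, pre-rhotic lowering, vowel merger)
The regular Dekula reflex would be 'raiir', but the attested form is 'raier'. The correspondence is irregular, so they are not cognates (the Dekula form has a different source).

no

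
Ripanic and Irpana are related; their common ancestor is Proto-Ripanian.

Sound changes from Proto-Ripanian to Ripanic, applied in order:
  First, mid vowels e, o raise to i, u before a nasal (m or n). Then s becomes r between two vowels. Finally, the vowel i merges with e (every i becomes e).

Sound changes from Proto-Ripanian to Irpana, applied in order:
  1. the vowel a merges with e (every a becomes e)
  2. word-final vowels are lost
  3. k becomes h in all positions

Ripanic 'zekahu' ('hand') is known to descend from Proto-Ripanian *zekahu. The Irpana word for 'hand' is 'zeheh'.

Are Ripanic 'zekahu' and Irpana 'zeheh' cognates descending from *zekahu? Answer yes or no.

yes

Derive the expected Irpana reflex of *zekahu:
Irpana: *zekahu > zekehu > zekeh > zeheh  (by vowel merger, apocope, unconditioned shift)
Irpana 'zeheh' matches the regular reflex exactly, so the pair is cognate.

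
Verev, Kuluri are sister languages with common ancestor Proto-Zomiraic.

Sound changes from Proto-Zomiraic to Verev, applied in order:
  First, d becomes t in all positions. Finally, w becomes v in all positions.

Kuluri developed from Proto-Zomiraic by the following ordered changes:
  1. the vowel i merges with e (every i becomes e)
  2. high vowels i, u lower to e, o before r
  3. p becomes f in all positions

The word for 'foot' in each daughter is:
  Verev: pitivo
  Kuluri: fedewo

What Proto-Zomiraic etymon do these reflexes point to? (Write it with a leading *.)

Position 2: Verev has i, Kuluri has e. Verev preserves i here (none of its changes turn any other segment into i), so the proto-segment is *i.
Position 3: Verev has t, Kuluri has d. Kuluri preserves d here (none of its changes turn any other segment into d), so the proto-segment is *d.
Position 1: Verev has p, Kuluri has f. Verev preserves p here (none of its changes turn any other segment into p), so the proto-segment is *p.
Continuing position by position gives *pidiwo; check it forward:
Verev: start from *pidiwo.
  rule 1 (unconditioned shift): pidiwo → pitiwo
  rule 2 (unconditioned shift): pitiwo → pitivo
  ⇒ Verev pitivo
Kuluri: *pidiwo
  pidiwo → pedewo   [vowel merger]
  pedewo (rule 2 does not apply)
  pedewo → fedewo   [unconditioned shift]
  giving Kuluri fedewo.
Only *pidiwo yields all of Verev pitivo, Kuluri fedewo.

*pidiwo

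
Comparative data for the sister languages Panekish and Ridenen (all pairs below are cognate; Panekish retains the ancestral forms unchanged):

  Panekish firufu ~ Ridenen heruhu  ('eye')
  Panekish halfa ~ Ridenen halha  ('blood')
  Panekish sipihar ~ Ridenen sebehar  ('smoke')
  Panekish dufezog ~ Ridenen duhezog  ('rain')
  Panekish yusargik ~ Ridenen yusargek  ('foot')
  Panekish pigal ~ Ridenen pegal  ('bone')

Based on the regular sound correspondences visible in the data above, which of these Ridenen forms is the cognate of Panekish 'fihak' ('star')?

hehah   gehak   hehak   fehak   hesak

hehak

firufu ~ heruhu — Panekish f corresponds to Ridenen h word-initially before a front vowel.
sipihar ~ sebehar, yusargik ~ yusargek — Panekish i corresponds to Ridenen e after a consonant, before a consonant other than r, m, n, p, b, f, v.
Applying these to Panekish 'fihak':
  fihak → hihak   (f→h word-initially before a front vowel)
  hihak → hehak   (i→e after a consonant, before a consonant other than r, m, n, p, b, f, v)
So the Ridenen cognate is 'hehak'.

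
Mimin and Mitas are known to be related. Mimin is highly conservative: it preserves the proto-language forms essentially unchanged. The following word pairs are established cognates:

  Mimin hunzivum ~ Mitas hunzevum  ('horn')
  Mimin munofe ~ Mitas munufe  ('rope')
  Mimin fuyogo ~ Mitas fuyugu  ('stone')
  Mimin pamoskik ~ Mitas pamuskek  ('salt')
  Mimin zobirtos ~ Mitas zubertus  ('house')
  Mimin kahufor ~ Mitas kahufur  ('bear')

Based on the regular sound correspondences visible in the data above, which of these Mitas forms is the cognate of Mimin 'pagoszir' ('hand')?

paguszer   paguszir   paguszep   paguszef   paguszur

paguszer

fuyogo ~ fuyugu, pamoskik ~ pamuskek — Mimin o corresponds to Mitas u after a consonant, before a consonant other than r, m, n, p, b, f, v.
zobirtos ~ zubertus — Mimin i corresponds to Mitas e after a consonant, before r.
Applying these to Mimin 'pagoszir':
  pagoszir → paguszir   (o→u after a consonant, before a consonant other than r, m, n, p, b, f, v)
  paguszir → paguszer   (i→e after a consonant, before r)
So the Mitas cognate is 'paguszer'.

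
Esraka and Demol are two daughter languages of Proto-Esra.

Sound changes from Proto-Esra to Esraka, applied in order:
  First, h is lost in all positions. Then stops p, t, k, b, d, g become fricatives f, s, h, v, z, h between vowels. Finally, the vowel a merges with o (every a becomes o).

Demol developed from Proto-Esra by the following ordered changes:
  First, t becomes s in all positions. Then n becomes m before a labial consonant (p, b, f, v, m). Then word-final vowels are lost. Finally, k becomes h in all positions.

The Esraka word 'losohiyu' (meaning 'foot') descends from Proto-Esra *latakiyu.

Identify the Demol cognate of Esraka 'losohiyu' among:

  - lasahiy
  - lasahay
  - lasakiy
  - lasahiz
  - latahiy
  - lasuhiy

lasahiy

Demol: start from *latakiyu.
  rule 1 (unconditioned shift): latakiyu → lasakiyu
  rule 2: no change — lasakiyu
  rule 3 (apocope): lasakiyu → lasakiy
  rule 4 (unconditioned shift): lasakiy → lasahiy
  ⇒ Demol lasahiy
Only 'lasahiy' matches the regular Demol development of *latakiyu.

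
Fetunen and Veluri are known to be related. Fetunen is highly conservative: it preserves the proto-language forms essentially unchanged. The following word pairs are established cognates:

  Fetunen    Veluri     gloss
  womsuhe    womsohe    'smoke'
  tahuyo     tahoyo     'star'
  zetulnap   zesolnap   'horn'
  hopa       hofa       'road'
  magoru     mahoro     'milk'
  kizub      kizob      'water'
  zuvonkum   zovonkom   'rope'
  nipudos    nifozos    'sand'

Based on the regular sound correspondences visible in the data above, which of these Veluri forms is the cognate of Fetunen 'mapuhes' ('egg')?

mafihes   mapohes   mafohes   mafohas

mafohes

nipudos ~ nifozos — Fetunen p corresponds to Veluri f between vowels (before a back vowel).
womsuhe ~ womsohe, tahuyo ~ tahoyo — Fetunen u corresponds to Veluri o after a consonant, before a consonant other than r, m, n, p, b, f, v.
Applying these to Fetunen 'mapuhes':
  mapuhes → mafuhes   (p→f between vowels (before a back vowel))
  mafuhes → mafohes   (u→o after a consonant, before a consonant other than r, m, n, p, b, f, v)
So the Veluri cognate is 'mafohes'.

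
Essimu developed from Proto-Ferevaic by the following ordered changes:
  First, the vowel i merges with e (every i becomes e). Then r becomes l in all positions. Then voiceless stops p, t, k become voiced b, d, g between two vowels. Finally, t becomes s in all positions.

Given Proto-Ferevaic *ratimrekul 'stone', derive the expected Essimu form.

lademlegul

Essimu: *ratimrekul
  ratimrekul → ratemrekul   [vowel merger]
  ratemrekul → latemlekul   [unconditioned shift]
  latemlekul → lademlegul   [intervocalic voicing]
  lademlegul (rule 4 does not apply)
  giving Essimu lademlegul.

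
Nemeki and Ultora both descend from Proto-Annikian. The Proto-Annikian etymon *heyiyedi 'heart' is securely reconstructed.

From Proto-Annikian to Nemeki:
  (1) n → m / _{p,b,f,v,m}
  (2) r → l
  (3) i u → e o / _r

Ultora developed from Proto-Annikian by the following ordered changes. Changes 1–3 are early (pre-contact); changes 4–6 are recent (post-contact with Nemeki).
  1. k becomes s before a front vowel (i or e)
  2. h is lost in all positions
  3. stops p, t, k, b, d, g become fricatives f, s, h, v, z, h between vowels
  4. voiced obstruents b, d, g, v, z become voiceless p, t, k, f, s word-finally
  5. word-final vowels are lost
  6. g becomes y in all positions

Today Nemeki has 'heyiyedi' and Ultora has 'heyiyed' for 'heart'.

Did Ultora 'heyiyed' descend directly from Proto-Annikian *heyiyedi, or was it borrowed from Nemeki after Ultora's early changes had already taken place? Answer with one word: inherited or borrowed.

borrowed

If inherited, *heyiyedi would pass through all of Ultora's changes:
Ultora: *heyiyedi
  heyiyedi (rule 1 does not apply)
  heyiyedi → eyiyedi   [h-loss]
  eyiyedi → eyiyezi   [intervocalic lenition]
  eyiyezi (rule 4 does not apply)
  eyiyezi → eyiyez   [apocope]
  eyiyez (rule 6 does not apply)
  giving Ultora eyiyez.
If borrowed from Nemeki 'heyiyedi' after the early changes, it would undergo only the recent ones:
  rule 4 (final devoicing): no change (heyiyedi)
  rule 5 (apocope): heyiyedi → heyiyed
  rule 6 (unconditioned shift): no change (heyiyed)
  ⇒ as a loan: heyiyed
Ultora 'heyiyed' matches the loan outcome 'heyiyed', not the inherited 'eyiyez' — it skipped the early Ultora changes, so it was borrowed from Nemeki.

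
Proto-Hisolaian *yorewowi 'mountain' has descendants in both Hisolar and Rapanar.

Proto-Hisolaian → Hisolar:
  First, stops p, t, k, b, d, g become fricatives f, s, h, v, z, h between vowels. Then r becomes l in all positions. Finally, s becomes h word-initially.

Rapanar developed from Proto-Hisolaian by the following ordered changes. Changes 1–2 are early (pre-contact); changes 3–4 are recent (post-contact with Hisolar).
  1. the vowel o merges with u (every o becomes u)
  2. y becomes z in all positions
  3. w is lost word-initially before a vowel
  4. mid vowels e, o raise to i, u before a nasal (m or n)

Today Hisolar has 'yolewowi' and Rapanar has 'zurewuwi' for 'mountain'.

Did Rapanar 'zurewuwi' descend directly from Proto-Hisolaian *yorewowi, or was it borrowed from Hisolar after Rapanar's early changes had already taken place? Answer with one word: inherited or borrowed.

If inherited, *yorewowi would pass through all of Rapanar's changes:
Rapanar: *yorewowi
  yorewowi → yurewuwi   [vowel merger]
  yurewuwi → zurewuwi   [unconditioned shift]
  zurewuwi (rule 3 does not apply)
  zurewuwi (rule 4 does not apply)
  giving Rapanar zurewuwi.
If borrowed from Hisolar 'yolewowi' after the early changes, it would undergo only the recent ones:
  rule 3 (glide loss): no change (yolewowi)
  rule 4 (pre-nasal raising): no change (yolewowi)
  ⇒ as a loan: yolewowi
Rapanar 'zurewuwi' matches the inherited outcome exactly, so it is an inherited cognate, not a loan.

inherited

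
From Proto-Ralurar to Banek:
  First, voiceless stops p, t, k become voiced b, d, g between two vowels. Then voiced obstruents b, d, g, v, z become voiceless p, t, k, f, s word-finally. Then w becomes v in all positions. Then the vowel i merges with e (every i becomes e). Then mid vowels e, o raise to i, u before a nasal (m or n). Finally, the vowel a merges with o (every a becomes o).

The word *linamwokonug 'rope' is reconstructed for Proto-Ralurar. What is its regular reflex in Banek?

Banek: start from *linamwokonug.
  rule 1 (intervocalic voicing): linamwokonug → linamwogonug
  rule 2 (final devoicing): linamwogonug → linamwogonuk
  rule 3 (unconditioned shift): linamwogonuk → linamvogonuk
  rule 4 (vowel merger): linamvogonuk → lenamvogonuk
  rule 5 (pre-nasal raising): lenamvogonuk → linamvogunuk
  rule 6 (vowel merger): linamvogunuk → linomvogunuk
  ⇒ Banek linomvogunuk

linomvogunuk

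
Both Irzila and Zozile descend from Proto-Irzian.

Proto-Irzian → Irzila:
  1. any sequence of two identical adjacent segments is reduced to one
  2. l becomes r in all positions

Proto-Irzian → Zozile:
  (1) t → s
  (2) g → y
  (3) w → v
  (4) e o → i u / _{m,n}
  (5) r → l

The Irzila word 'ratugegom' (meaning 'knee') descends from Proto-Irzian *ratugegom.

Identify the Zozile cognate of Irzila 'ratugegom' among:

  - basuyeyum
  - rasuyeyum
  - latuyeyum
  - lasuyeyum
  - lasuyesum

lasuyeyum

Zozile: *ratugegom > rasugegom > rasuyeyom > rasuyeyum > lasuyeyum  (by unconditioned shift, unconditioned shift, pre-nasal raising, unconditioned shift)
Only 'lasuyeyum' matches the regular Zozile development of *ratugegom.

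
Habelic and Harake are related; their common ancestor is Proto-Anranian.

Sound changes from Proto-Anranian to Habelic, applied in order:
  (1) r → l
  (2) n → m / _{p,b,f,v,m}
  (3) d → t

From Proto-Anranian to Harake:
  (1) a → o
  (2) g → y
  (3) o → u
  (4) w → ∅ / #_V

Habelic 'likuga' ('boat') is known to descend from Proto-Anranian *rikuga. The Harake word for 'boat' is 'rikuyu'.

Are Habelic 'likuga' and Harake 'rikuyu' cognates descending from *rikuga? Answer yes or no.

yes

Derive the expected Harake reflex of *rikuga:
Harake: start from *rikuga.
  rule 1 (vowel merger): rikuga → rikugo
  rule 2 (unconditioned shift): rikugo → rikuyo
  rule 3 (vowel merger): rikuyo → rikuyu
  rule 4: no change — rikuyu
  ⇒ Harake rikuyu
Harake 'rikuyu' matches the regular reflex exactly, so the pair is cognate.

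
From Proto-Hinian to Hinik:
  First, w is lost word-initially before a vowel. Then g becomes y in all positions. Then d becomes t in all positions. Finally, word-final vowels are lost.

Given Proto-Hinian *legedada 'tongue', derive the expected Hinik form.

Hinik: *legedada > leyedada > leyetata > leyetat  (by unconditioned shift, unconditioned shift, apocope)

leyetat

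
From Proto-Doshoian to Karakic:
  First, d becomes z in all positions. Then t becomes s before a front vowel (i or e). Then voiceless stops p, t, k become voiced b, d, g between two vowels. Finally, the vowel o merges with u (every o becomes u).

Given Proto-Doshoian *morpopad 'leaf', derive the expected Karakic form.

Karakic: start from *morpopad.
  rule 1 (unconditioned shift): morpopad → morpopaz
  rule 2: no change — morpopaz
  rule 3 (intervocalic voicing): morpopaz → morpobaz
  rule 4 (vowel merger): morpobaz → murpubaz
  ⇒ Karakic murpubaz

murpubaz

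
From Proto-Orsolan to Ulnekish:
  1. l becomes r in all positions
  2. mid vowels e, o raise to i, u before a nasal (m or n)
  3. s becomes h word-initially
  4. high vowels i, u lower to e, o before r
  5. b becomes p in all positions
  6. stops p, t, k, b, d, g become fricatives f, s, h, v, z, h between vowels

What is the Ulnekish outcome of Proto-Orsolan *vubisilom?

Ulnekish: *vubisilom > vubisirom > vubisirum > vubiserum > vupiserum > vufiserum  (by unconditioned shift, pre-nasal raising, pre-rhotic lowering, unconditioned shift, intervocalic lenition)

vufiserum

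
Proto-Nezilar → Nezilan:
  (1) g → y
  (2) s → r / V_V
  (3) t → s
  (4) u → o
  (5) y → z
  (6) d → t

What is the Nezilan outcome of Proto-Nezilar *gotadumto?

Nezilan: start from *gotadumto.
  rule 1 (unconditioned shift): gotadumto → yotadumto
  rule 2: no change — yotadumto
  rule 3 (unconditioned shift): yotadumto → yosadumso
  rule 4 (vowel merger): yosadumso → yosadomso
  rule 5 (unconditioned shift): yosadomso → zosadomso
  rule 6 (unconditioned shift): zosadomso → zosatomso
  ⇒ Nezilan zosatomso

zosatomso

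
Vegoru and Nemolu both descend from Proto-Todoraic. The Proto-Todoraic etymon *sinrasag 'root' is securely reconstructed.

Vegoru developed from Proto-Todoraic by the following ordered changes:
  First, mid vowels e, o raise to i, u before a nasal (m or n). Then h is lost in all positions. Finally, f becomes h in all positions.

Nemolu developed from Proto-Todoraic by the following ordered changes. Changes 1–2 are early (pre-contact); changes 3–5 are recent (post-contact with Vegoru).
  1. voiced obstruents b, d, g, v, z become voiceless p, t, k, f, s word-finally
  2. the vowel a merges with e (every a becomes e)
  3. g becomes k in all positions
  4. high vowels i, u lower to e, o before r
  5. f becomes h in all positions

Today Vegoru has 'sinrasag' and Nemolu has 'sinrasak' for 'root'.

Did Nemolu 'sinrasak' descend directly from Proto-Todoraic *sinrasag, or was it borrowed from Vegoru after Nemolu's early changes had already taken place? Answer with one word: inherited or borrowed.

If inherited, *sinrasag would pass through all of Nemolu's changes:
Nemolu: *sinrasag
  sinrasag → sinrasak   [final devoicing]
  sinrasak → sinresek   [vowel merger]
  sinresek (rule 3 does not apply)
  sinresek (rule 4 does not apply)
  sinresek (rule 5 does not apply)
  giving Nemolu sinresek.
If borrowed from Vegoru 'sinrasag' after the early changes, it would undergo only the recent ones:
  rule 3 (unconditioned shift): sinrasag → sinrasak
  rule 4 (pre-rhotic lowering): no change (sinrasak)
  rule 5 (unconditioned shift): no change (sinrasak)
  ⇒ as a loan: sinrasak
Nemolu 'sinrasak' matches the loan outcome 'sinrasak', not the inherited 'sinresek' — it skipped the early Nemolu changes, so it was borrowed from Vegoru.

borrowed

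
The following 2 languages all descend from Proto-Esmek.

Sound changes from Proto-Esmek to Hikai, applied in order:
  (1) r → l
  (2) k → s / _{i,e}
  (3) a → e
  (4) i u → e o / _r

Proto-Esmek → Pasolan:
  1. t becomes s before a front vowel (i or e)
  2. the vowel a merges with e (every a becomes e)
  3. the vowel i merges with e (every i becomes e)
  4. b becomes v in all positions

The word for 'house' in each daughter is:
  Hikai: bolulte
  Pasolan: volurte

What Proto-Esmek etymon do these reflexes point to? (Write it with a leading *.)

Position 5: Hikai has l, Pasolan has r. Pasolan preserves r here (none of its changes turn any other segment into r), so the proto-segment is *r.
Position 7: Hikai has e, Pasolan has e. Taking the neighbouring segments as reconstructed: Hikai e could go back to *a or *e; Pasolan e can only go back to *a — the one source consistent with every daughter is *a.
Position 1: Hikai has b, Pasolan has v. Hikai preserves b here (none of its changes turn any other segment into b), so the proto-segment is *b.
This points to *bolurta. Verify forward in each daughter:
Hikai: *bolurta > bolulta > bolulte  (by unconditioned shift, vowel merger)
Pasolan: start from *bolurta.
  rule 1: no change — bolurta
  rule 2 (vowel merger): bolurta → bolurte
  rule 3: no change — bolurte
  rule 4 (unconditioned shift): bolurte → volurte
  ⇒ Pasolan volurte
No other proto-form is consistent with every reflex, so the reconstruction is *bolurta.

*bolurta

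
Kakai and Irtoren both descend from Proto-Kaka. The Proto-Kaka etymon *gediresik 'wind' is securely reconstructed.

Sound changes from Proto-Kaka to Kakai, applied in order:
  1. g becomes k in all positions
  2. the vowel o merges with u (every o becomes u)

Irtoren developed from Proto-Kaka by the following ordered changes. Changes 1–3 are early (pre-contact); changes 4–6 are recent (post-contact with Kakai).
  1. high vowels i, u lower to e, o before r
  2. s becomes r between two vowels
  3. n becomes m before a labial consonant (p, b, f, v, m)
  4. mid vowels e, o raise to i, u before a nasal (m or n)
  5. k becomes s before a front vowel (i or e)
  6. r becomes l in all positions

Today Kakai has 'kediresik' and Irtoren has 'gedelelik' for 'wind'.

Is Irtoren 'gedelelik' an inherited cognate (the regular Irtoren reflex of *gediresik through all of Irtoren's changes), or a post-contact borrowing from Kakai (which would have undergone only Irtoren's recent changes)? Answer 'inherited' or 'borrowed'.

inherited

If inherited, *gediresik would pass through all of Irtoren's changes:
Irtoren: start from *gediresik.
  rule 1 (pre-rhotic lowering): gediresik → gederesik
  rule 2 (rhotacism): gederesik → gedererik
  rule 3: no change — gedererik
  rule 4: no change — gedererik
  rule 5: no change — gedererik
  rule 6 (unconditioned shift): gedererik → gedelelik
  ⇒ Irtoren gedelelik
If borrowed from Kakai 'kediresik' after the early changes, it would undergo only the recent ones:
  rule 4 (pre-nasal raising): no change (kediresik)
  rule 5 (palatalisation): kediresik → sediresik
  rule 6 (unconditioned shift): sediresik → sedilesik
  ⇒ as a loan: sedilesik
Irtoren 'gedelelik' matches the inherited outcome exactly, so it is an inherited cognate, not a loan.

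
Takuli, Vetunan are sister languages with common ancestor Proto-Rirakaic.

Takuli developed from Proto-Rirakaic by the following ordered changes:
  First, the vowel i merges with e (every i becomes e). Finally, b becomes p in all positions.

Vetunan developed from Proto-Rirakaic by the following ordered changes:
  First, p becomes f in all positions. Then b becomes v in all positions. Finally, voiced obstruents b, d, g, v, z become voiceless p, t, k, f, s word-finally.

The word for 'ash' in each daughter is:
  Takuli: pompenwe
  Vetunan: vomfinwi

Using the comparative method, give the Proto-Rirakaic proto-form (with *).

Position 1: Takuli has p, Vetunan has v. Taking the neighbouring segments as reconstructed: Takuli p could go back to *p or *b; Vetunan v could go back to *b or *v — the one source consistent with every daughter is *b.
Position 4: Takuli has p, Vetunan has f. Taking the neighbouring segments as reconstructed: Takuli p could go back to *p or *b; Vetunan f could go back to *p or *f — the one source consistent with every daughter is *p.
This points to *bompinwi. Verify forward in each daughter:
Takuli: *bompinwi
  bompinwi → bompenwe   [vowel merger]
  bompenwe → pompenwe   [unconditioned shift]
  giving Takuli pompenwe.
Vetunan: *bompinwi
  bompinwi → bomfinwi   [unconditioned shift]
  bomfinwi → vomfinwi   [unconditioned shift]
  vomfinwi (rule 3 does not apply)
  giving Vetunan vomfinwi.
No other proto-form is consistent with every reflex, so the reconstruction is *bompinwi.

*bompinwi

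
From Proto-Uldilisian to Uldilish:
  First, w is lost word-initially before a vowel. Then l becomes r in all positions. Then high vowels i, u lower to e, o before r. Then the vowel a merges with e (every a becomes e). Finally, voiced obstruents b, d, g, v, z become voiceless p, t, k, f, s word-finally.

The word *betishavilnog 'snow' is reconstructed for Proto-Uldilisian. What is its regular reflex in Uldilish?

Uldilish: start from *betishavilnog.
  rule 1: no change — betishavilnog
  rule 2 (unconditioned shift): betishavilnog → betishavirnog
  rule 3 (pre-rhotic lowering): betishavirnog → betishavernog
  rule 4 (vowel merger): betishavernog → betishevernog
  rule 5 (final devoicing): betishevernog → betishevernok
  ⇒ Uldilish betishevernok

betishevernok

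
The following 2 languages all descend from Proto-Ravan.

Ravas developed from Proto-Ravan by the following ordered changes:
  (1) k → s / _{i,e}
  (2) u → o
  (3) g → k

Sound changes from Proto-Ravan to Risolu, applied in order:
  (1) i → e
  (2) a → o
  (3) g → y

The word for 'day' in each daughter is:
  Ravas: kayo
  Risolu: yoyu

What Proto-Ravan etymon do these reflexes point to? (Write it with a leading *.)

*gayu

Position 2: Ravas has a, Risolu has o. Ravas preserves a here (none of its changes turn any other segment into a), so the proto-segment is *a.
Position 1: Ravas has k, Risolu has y. Taking the neighbouring segments as reconstructed: Ravas k could go back to *k or *g; Risolu y could go back to *g or *y — the one source consistent with every daughter is *g.
Position 4: Ravas has o, Risolu has u. Risolu preserves u here (none of its changes turn any other segment into u), so the proto-segment is *u.
This points to *gayu. Verify forward in each daughter:
Ravas: start from *gayu.
  rule 1: no change — gayu
  rule 2 (vowel merger): gayu → gayo
  rule 3 (unconditioned shift): gayo → kayo
  ⇒ Ravas kayo
Risolu: *gayu > goyu > yoyu  (by vowel merger, unconditioned shift)
No other proto-form is consistent with every reflex, so the reconstruction is *gayu.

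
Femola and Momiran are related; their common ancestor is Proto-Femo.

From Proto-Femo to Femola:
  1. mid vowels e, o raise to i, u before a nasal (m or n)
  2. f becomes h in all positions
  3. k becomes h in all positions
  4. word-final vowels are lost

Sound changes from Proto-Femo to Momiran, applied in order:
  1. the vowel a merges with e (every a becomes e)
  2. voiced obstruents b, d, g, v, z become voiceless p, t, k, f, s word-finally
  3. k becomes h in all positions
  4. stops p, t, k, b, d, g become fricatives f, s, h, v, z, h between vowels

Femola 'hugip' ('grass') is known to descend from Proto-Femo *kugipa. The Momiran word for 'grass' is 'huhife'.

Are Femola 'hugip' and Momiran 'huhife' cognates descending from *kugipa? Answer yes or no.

yes

Derive the expected Momiran reflex of *kugipa:
Momiran: start from *kugipa.
  rule 1 (vowel merger): kugipa → kugipe
  rule 2: no change — kugipe
  rule 3 (unconditioned shift): kugipe → hugipe
  rule 4 (intervocalic lenition): hugipe → huhife
  ⇒ Momiran huhife
Momiran 'huhife' matches the regular reflex exactly, so the pair is cognate.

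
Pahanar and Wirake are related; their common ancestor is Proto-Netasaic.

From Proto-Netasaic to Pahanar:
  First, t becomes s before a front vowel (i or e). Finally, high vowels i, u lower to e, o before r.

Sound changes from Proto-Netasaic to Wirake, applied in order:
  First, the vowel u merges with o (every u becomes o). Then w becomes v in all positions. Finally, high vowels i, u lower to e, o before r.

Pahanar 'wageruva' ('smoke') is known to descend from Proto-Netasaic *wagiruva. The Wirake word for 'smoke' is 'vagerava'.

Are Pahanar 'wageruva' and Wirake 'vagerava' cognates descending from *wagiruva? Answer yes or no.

no

Derive the expected Wirake reflex of *wagiruva:
Wirake: start from *wagiruva.
  rule 1 (vowel merger): wagiruva → wagirova
  rule 2 (unconditioned shift): wagirova → vagirova
  rule 3 (pre-rhotic lowering): vagirova → vagerova
  ⇒ Wirake vagerova
The regular Wirake reflex would be 'vagerova', but the attested form is 'vagerava'. The correspondence is irregular, so they are not cognates (the Wirake form has a different source).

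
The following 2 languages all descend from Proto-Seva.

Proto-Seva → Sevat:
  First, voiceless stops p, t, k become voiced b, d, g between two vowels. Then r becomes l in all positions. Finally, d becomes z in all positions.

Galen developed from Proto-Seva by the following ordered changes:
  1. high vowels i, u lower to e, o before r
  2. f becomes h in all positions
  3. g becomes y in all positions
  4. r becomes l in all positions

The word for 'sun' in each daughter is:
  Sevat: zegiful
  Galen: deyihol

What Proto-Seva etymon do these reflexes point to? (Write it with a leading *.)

*degifur

Position 6: Sevat has u, Galen has o. Sevat preserves u here (none of its changes turn any other segment into u), so the proto-segment is *u.
Position 5: Sevat has f, Galen has h. Sevat preserves f here (none of its changes turn any other segment into f), so the proto-segment is *f.
Verify the candidate proto-form against each daughter:
Sevat: *degifur
  degifur (rule 1 does not apply)
  degifur → degiful   [unconditioned shift]
  degiful → zegiful   [unconditioned shift]
  giving Sevat zegiful.
Galen: *degifur > degifor > degihor > deyihor > deyihol  (by pre-rhotic lowering, unconditioned shift, unconditioned shift, unconditioned shift)
No other proto-form is consistent with every reflex, so the reconstruction is *degifur.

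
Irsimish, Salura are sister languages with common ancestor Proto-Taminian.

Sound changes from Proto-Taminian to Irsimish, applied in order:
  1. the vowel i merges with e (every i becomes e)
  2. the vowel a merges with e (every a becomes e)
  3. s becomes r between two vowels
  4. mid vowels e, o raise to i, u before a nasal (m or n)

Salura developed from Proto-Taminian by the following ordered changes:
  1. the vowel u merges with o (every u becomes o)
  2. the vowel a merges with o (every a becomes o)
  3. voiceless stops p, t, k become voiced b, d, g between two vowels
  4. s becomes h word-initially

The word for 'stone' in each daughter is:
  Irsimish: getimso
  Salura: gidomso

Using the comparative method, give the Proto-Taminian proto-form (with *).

Position 2: Irsimish has e, Salura has i. Salura preserves i here (none of its changes turn any other segment into i), so the proto-segment is *i.
Position 3: Irsimish has t, Salura has d. Irsimish preserves t here (none of its changes turn any other segment into t), so the proto-segment is *t.
Continuing position by position gives *gitamso; check it forward:
Irsimish: *gitamso
  gitamso → getamso   [vowel merger]
  getamso → getemso   [vowel merger]
  getemso (rule 3 does not apply)
  getemso → getimso   [pre-nasal raising]
  giving Irsimish getimso.
Salura: *gitamso > gitomso > gidomso  (by vowel merger, intervocalic voicing)
Only *gitamso yields all of Irsimish getimso, Salura gidomso.

*gitamso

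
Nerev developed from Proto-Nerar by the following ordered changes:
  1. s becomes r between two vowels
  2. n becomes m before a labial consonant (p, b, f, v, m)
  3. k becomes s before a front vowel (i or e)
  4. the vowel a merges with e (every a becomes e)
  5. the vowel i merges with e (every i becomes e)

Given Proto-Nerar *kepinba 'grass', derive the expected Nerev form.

Nerev: *kepinba > kepimba > sepimba > sepimbe > sepembe  (by nasal place assimilation, palatalisation, vowel merger, vowel merger)

sepembe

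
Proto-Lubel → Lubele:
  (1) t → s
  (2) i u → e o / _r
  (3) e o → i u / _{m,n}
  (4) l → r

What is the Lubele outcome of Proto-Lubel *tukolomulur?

Lubele: start from *tukolomulur.
  rule 1 (unconditioned shift): tukolomulur → sukolomulur
  rule 2 (pre-rhotic lowering): sukolomulur → sukolomulor
  rule 3 (pre-nasal raising): sukolomulor → sukolumulor
  rule 4 (unconditioned shift): sukolumulor → sukorumuror
  ⇒ Lubele sukorumuror

sukorumuror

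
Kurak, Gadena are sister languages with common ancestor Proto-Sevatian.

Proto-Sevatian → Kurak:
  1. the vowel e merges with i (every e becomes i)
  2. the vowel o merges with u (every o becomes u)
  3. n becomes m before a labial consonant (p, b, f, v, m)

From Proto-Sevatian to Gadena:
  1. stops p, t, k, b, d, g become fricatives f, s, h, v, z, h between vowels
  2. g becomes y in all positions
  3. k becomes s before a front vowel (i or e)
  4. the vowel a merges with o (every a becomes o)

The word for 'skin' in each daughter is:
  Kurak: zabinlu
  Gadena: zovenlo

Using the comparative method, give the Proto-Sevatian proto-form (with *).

*zabenlo

Position 2: Kurak has a, Gadena has o. Kurak preserves a here (none of its changes turn any other segment into a), so the proto-segment is *a.
Position 3: Kurak has b, Gadena has v. Kurak preserves b here (none of its changes turn any other segment into b), so the proto-segment is *b.
Position 4: Kurak has i, Gadena has e. Gadena preserves e here (none of its changes turn any other segment into e), so the proto-segment is *e.
Continuing position by position gives *zabenlo; check it forward:
Kurak: *zabenlo
  zabenlo → zabinlo   [vowel merger]
  zabinlo → zabinlu   [vowel merger]
  zabinlu (rule 3 does not apply)
  giving Kurak zabinlu.
Gadena: *zabenlo
  zabenlo → zavenlo   [intervocalic lenition]
  zavenlo (rule 2 does not apply)
  zavenlo (rule 3 does not apply)
  zavenlo → zovenlo   [vowel merger]
  giving Gadena zovenlo.
No other proto-form is consistent with every reflex, so the reconstruction is *zabenlo.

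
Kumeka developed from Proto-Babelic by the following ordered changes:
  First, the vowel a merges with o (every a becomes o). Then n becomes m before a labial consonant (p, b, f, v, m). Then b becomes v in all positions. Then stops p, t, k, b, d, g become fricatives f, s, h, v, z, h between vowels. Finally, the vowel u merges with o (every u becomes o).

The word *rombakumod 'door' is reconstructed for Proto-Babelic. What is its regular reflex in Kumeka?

romvohomod

Kumeka: *rombakumod
  rombakumod → rombokumod   [vowel merger]
  rombokumod (rule 2 does not apply)
  rombokumod → romvokumod   [unconditioned shift]
  romvokumod → romvohumod   [intervocalic lenition]
  romvohumod → romvohomod   [vowel merger]
  giving Kumeka romvohomod.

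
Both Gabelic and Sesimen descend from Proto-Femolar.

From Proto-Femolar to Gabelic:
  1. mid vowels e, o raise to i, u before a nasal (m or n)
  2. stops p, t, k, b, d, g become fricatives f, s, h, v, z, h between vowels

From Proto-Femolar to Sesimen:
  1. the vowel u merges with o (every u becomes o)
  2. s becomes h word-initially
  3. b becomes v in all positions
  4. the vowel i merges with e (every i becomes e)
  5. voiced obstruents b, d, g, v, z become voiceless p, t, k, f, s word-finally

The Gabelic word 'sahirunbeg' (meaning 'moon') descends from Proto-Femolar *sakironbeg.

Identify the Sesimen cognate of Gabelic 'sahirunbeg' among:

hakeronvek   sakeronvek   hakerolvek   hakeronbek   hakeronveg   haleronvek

Sesimen: start from *sakironbeg.
  rule 1: no change — sakironbeg
  rule 2 (debuccalisation): sakironbeg → hakironbeg
  rule 3 (unconditioned shift): hakironbeg → hakironveg
  rule 4 (vowel merger): hakironveg → hakeronveg
  rule 5 (final devoicing): hakeronveg → hakeronvek
  ⇒ Sesimen hakeronvek
Among the options, 'hakeronvek' alone shows every Sesimen change applied in order.

hakeronvek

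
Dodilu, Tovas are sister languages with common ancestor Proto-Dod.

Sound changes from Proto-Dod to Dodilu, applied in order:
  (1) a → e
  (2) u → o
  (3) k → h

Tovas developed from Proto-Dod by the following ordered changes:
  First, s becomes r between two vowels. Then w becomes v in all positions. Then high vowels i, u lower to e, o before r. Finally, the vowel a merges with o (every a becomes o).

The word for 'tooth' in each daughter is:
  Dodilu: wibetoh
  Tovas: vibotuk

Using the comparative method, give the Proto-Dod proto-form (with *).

*wibatuk

Position 4: Dodilu has e, Tovas has o. Taking the neighbouring segments as reconstructed: Dodilu e could go back to *a or *e; Tovas o could go back to *a or *o — the one source consistent with every daughter is *a.
Position 7: Dodilu has h, Tovas has k. Tovas preserves k here (none of its changes turn any other segment into k), so the proto-segment is *k.
Continuing position by position gives *wibatuk; check it forward:
Dodilu: *wibatuk > wibetuk > wibetok > wibetoh  (by vowel merger, vowel merger, unconditioned shift)
Tovas: *wibatuk > vibatuk > vibotuk  (by unconditioned shift, vowel merger)
*wibatuk is the unique common source.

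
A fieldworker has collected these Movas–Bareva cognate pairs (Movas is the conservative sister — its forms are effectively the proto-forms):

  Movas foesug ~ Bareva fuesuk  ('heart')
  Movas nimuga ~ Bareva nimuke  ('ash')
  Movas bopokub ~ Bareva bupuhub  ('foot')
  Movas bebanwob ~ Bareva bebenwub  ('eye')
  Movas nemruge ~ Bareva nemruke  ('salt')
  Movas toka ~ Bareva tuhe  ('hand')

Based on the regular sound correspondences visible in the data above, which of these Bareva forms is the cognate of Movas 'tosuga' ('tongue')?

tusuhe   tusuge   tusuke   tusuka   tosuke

bopokub ~ bupuhub, toka ~ tuhe — Movas o corresponds to Bareva u after a consonant, before a consonant other than r, m, n, p, b, f, v.
nimuga ~ nimuke — Movas g corresponds to Bareva k between vowels (before a back vowel).
nimuga ~ nimuke, toka ~ tuhe — Movas a corresponds to Bareva e word-finally.
Applying these to Movas 'tosuga':
  tosuga → tusuga   (o→u after a consonant, before a consonant other than r, m, n, p, b, f, v)
  tusuga → tusuka   (g→k between vowels (before a back vowel))
  tusuka → tusuke   (a→e word-finally)
So the Bareva cognate is 'tusuke'.

tusuke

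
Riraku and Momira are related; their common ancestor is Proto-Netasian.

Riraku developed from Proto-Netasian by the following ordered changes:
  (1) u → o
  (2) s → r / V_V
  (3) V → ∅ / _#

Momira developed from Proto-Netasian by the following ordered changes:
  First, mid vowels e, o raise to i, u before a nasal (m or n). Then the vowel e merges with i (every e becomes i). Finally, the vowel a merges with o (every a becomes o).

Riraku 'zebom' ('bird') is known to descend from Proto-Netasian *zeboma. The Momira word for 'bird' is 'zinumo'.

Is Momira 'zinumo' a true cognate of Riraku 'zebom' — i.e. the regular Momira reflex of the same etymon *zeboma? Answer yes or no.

no

Derive the expected Momira reflex of *zeboma:
Momira: *zeboma > zebuma > zibuma > zibumo  (by pre-nasal raising, vowel merger, vowel merger)
The regular Momira reflex would be 'zibumo', but the attested form is 'zinumo'. The correspondence is irregular, so they are not cognates (the Momira form has a different source).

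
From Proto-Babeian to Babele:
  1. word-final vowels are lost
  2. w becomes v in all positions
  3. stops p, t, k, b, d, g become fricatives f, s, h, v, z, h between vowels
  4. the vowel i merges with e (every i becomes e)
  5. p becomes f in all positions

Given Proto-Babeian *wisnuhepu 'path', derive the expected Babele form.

vesnuhef

Babele: *wisnuhepu > wisnuhep > visnuhep > vesnuhep > vesnuhef  (by apocope, unconditioned shift, vowel merger, unconditioned shift)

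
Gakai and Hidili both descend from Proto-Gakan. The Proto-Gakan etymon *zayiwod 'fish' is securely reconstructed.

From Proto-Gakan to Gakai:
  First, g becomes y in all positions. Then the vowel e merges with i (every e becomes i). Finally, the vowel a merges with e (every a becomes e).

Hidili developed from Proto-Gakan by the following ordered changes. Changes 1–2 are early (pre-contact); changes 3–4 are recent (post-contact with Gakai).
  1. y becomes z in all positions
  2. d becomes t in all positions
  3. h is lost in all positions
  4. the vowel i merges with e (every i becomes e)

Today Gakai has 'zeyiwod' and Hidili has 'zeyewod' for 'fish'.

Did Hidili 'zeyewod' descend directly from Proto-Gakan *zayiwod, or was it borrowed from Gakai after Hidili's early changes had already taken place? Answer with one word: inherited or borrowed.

If inherited, *zayiwod would pass through all of Hidili's changes:
Hidili: *zayiwod
  zayiwod → zaziwod   [unconditioned shift]
  zaziwod → zaziwot   [unconditioned shift]
  zaziwot (rule 3 does not apply)
  zaziwot → zazewot   [vowel merger]
  giving Hidili zazewot.
If borrowed from Gakai 'zeyiwod' after the early changes, it would undergo only the recent ones:
  rule 3 (h-loss): no change (zeyiwod)
  rule 4 (vowel merger): zeyiwod → zeyewod
  ⇒ as a loan: zeyewod
Hidili 'zeyewod' matches the loan outcome 'zeyewod', not the inherited 'zazewot' — it skipped the early Hidili changes, so it was borrowed from Gakai.

borrowed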